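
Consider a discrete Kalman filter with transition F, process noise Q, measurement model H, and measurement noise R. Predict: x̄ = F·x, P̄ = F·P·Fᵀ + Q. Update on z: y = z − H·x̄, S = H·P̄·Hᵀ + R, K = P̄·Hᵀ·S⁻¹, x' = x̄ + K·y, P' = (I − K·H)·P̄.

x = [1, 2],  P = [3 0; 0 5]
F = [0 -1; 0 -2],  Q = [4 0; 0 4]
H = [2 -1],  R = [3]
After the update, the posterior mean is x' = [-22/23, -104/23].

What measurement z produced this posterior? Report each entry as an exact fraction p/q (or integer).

x̄ = F·x = [-2, -4]
P̄ = F·P·Fᵀ + Q = [9 10; 10 24]
S = H·P̄·Hᵀ + R = [23]
K = P̄·Hᵀ·S⁻¹ = [8/23; -4/23]
x' − x̄ = [24/23, -12/23] = K·y
y = (KᵀK)⁻¹·Kᵀ·(x' − x̄) = [3]
z = y + H·x̄ = [3] + [0] = [3]

z = [3]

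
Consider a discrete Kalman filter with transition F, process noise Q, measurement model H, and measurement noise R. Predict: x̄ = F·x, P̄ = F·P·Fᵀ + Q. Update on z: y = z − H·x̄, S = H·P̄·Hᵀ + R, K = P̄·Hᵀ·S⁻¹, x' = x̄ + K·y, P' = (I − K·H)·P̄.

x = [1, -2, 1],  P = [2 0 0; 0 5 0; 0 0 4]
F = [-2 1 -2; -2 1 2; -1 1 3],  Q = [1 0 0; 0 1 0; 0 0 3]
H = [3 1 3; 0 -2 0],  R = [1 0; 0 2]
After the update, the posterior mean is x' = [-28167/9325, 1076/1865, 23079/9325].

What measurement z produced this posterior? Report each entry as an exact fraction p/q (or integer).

x̄ = F·x = [-6, -2, 0]
P̄ = F·P·Fᵀ + Q = [30 -3 -15; -3 30 33; -15 33 46]
S = H·P̄·Hᵀ + R = [625 -240; -240 122]
K = P̄·Hᵀ·S⁻¹ = [3282/9325 1383/1865; 24/1865 -174/373; -234/9325 -1101/1865]
x' − x̄ = [27783/9325, 4806/1865, 23079/9325] = K·y
y = (KᵀK)⁻¹·Kᵀ·(x' − x̄) = [19, -5]
z = y + H·x̄ = [19, -5] + [-20, 4] = [-1, -1]

z = [-1, -1]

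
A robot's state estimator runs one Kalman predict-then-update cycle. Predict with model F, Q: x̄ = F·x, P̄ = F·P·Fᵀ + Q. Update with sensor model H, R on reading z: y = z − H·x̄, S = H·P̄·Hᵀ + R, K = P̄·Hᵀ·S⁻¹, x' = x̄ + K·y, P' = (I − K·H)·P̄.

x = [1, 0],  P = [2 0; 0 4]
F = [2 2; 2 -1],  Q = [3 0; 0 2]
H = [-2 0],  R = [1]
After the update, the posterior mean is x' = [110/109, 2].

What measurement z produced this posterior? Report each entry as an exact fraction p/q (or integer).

x̄ = F·x = [2, 2]
P̄ = F·P·Fᵀ + Q = [27 0; 0 14]
S = H·P̄·Hᵀ + R = [109]
K = P̄·Hᵀ·S⁻¹ = [-54/109; 0]
x' − x̄ = [-108/109, 0] = K·y
y = (KᵀK)⁻¹·Kᵀ·(x' − x̄) = [2]
z = y + H·x̄ = [2] + [-4] = [-2]

z = [-2]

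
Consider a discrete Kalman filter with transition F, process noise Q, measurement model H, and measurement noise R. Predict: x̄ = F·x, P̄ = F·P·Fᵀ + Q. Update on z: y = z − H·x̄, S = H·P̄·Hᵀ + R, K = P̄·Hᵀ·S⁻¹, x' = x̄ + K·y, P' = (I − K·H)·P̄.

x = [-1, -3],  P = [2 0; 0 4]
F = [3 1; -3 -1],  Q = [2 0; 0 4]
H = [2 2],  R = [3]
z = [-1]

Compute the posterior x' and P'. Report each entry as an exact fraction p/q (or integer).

x' = [-166/27, 154/27]
P' = [632/27 -626/27; -626/27 638/27]

x̄ = F·x = [-6, 6]
P̄ = F·P·Fᵀ + Q = [24 -22; -22 26]
y = z − H·x̄ = [-1]
S = H·P̄·Hᵀ + R = [27]
K = P̄·Hᵀ·S⁻¹ = [4/27; 8/27]
x' = x̄ + K·y = [-166/27, 154/27]
P' = (I − K·H)·P̄ = [632/27 -626/27; -626/27 638/27]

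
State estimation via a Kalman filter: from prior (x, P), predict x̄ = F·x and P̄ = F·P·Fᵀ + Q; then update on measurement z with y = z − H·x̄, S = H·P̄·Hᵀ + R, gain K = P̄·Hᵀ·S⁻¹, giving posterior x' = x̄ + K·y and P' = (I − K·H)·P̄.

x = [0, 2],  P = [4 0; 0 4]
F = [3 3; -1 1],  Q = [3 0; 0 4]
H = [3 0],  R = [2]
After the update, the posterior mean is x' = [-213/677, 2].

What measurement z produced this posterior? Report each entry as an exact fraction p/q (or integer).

z = [-1]

x̄ = F·x = [6, 2]
P̄ = F·P·Fᵀ + Q = [75 0; 0 12]
S = H·P̄·Hᵀ + R = [677]
K = P̄·Hᵀ·S⁻¹ = [225/677; 0]
x' − x̄ = [-4275/677, 0] = K·y
y = (KᵀK)⁻¹·Kᵀ·(x' − x̄) = [-19]
z = y + H·x̄ = [-19] + [18] = [-1]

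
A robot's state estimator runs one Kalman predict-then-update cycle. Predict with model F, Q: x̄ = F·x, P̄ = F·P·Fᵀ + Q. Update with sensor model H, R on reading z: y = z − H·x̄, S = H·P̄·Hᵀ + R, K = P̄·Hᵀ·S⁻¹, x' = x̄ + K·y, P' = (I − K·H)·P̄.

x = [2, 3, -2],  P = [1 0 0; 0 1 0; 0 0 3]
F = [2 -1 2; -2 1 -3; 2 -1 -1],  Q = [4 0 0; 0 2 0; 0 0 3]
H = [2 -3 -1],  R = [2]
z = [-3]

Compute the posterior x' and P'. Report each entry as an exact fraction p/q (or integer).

x' = [33/101, 49/101, 228/101]
P' = [329/101 109/101 299/101; 109/101 934/707 -972/707; 299/101 -972/707 7152/707]

x̄ = F·x = [-3, 5, 3]
P̄ = F·P·Fᵀ + Q = [21 -23 -1; -23 34 4; -1 4 11]
y = z − H·x̄ = [21]
S = H·P̄·Hᵀ + R = [707]
K = P̄·Hᵀ·S⁻¹ = [16/101; -152/707; -25/707]
x' = x̄ + K·y = [33/101, 49/101, 228/101]
P' = (I − K·H)·P̄ = [329/101 109/101 299/101; 109/101 934/707 -972/707; 299/101 -972/707 7152/707]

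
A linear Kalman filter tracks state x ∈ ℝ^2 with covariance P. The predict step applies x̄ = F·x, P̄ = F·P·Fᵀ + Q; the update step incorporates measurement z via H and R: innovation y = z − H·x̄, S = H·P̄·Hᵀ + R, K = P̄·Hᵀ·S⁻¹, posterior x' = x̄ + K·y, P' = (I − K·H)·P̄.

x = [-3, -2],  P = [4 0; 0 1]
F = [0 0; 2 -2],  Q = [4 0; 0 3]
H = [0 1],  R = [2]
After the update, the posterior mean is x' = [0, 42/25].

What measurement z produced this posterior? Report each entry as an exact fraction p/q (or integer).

z = [2]

x̄ = F·x = [0, -2]
P̄ = F·P·Fᵀ + Q = [4 0; 0 23]
S = H·P̄·Hᵀ + R = [25]
K = P̄·Hᵀ·S⁻¹ = [0; 23/25]
x' − x̄ = [0, 92/25] = K·y
y = (KᵀK)⁻¹·Kᵀ·(x' − x̄) = [4]
z = y + H·x̄ = [4] + [-2] = [2]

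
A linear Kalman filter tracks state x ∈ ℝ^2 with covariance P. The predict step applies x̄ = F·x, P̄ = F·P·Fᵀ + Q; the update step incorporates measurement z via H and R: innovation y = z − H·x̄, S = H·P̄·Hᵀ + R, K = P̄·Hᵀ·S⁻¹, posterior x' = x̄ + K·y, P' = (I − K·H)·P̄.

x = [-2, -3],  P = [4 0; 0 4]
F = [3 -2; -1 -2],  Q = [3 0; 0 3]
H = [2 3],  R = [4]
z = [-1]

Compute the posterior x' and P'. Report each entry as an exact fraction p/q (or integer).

x' = [-3050/479, 1907/479]
P' = [11461/479 -7478/479; -7478/479 5088/479]

x̄ = F·x = [0, 8]
P̄ = F·P·Fᵀ + Q = [55 4; 4 23]
y = z − H·x̄ = [-25]
S = H·P̄·Hᵀ + R = [479]
K = P̄·Hᵀ·S⁻¹ = [122/479; 77/479]
x' = x̄ + K·y = [-3050/479, 1907/479]
P' = (I − K·H)·P̄ = [11461/479 -7478/479; -7478/479 5088/479]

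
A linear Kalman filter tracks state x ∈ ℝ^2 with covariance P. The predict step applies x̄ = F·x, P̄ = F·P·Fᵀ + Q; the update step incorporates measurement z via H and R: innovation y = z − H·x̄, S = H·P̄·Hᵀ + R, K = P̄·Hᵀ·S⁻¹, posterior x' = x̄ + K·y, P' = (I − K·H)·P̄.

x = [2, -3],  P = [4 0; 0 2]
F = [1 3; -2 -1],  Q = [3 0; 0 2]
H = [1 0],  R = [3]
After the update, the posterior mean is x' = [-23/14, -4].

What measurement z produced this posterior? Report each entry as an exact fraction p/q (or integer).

z = [-1]

x̄ = F·x = [-7, -1]
P̄ = F·P·Fᵀ + Q = [25 -14; -14 20]
S = H·P̄·Hᵀ + R = [28]
K = P̄·Hᵀ·S⁻¹ = [25/28; -1/2]
x' − x̄ = [75/14, -3] = K·y
y = (KᵀK)⁻¹·Kᵀ·(x' − x̄) = [6]
z = y + H·x̄ = [6] + [-7] = [-1]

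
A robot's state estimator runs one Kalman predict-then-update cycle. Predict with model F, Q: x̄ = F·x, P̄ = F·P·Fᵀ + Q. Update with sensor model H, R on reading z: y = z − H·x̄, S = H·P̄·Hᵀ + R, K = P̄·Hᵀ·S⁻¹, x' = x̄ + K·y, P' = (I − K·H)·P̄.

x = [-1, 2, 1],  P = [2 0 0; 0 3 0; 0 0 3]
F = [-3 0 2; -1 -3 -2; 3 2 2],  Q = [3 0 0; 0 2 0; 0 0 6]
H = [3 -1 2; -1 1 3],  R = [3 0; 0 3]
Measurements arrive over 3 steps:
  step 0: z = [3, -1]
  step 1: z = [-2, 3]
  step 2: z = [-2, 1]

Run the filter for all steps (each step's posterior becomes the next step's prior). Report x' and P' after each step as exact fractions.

step 0: x' = [-7396/69031, -175098/69031, 31495/69031], P' = [182841/69031 360168/69031 -74922/69031; 360168/69031 806631/69031 -156324/69031; -74922/69031 -156324/69031 47160/69031]
step 1: x' = [-12876325/61082149, 372603860/183246447, 95235361/366492894], P' = [935261583/305410745 1847668668/305410745 -395974284/305410745; 1847668668/305410745 4062877133/305410745 -821888239/305410745; -395974284/305410745 -821888239/305410745 479962999/610821490]
step 2: x' = [-10025848166557/6792598308222, -13980155355469/6792598308222, 12281167531243/27170393232888], P' = [3490894015741/1132099718037 6892988534278/1132099718037 -2956015245905/2264199436074; 6892988534278/1132099718037 15137440418533/1132099718037 -6130115840477/2264199436074; -2956015245905/2264199436074 -6130115840477/2264199436074 7150990781117/9056797744296]

step 0: x̄ = F·x = [5, -7, 3]
step 0: P̄ = F·P·Fᵀ + Q = [33 -6 -6; -6 43 -36; -6 -36 48]
step 0: y = z − H·x̄ = [-25, 2]
step 0: S = H·P̄·Hᵀ + R = [643 116; 116 343]
step 0: K = P̄·Hᵀ·S⁻¹ = [12837/69031 -15813/69031; -12925/69031 -7503/69031; 8626/69031 20026/69031]
step 0: x' = x̄ + K·y = [-7396/69031, -175098/69031, 31495/69031]
step 0: P' = (I − K·H)·P̄ = [182841/69031 360168/69031 -74922/69031; 360168/69031 806631/69031 -156324/69031; -74922/69031 -156324/69031 47160/69031]
step 1: x̄ = F·x = [85178/69031, 469700/69031, -309394/69031]
step 1: P̄ = F·P·Fᵀ + Q = [2940366/69031 4239651/69031 -4243233/69031; 4239651/69031 7754654/69031 -7376181/69031; -4243233/69031 -7376181/69031 7647279/69031]
step 1: y = z − H·x̄ = [694892/69031, 750753/69031]
step 1: S = H·P̄·Hᵀ + R = [18162179/69031 23940076/69031; 23940076/69031 52450634/69031]
step 1: K = P̄·Hᵀ·S⁻¹ = [55389171/305410745 -91838589/305410745; -163647607/916232235 -250456252/916232235; 113928386/916232235 588061087/1832464470]
step 1: x' = x̄ + K·y = [-12876325/61082149, 372603860/183246447, 95235361/366492894]
step 1: P' = (I − K·H)·P̄ = [935261583/305410745 1847668668/305410745 -395974284/305410745; 1847668668/305410745 4062877133/305410745 -821888239/305410745; -395974284/305410745 -821888239/305410745 479962999/610821490]
step 2: x̄ = F·x = [211122286/183246447, -1174417966/183246447, 724556156/183246447]
step 2: P̄ = F·P·Fᵀ + Q = [15045203888/305410745 21822309061/305410745 -21830993213/305410745; 21822309061/305410745 38711359272/305410745 -37080652231/305410745; -21830993213/305410745 -37080652231/305410745 38306479943/305410745]
step 2: y = z − H·x̄ = [-3623390030/183246447, -604881769/183246447]
step 2: S = H·P̄·Hᵀ + R = [83677182273/305410745 117544844706/305410745; 117544844706/305410745 264288542652/305410745]
step 2: K = P̄·Hᵀ·S⁻¹ = [207892755680/1132099718037 -687952233547/2264199436074; -196196885392/1132099718037 -633814584307/2264199436074; 558376995547/4528398872148 2918856655021/9056797744296]
step 2: x' = x̄ + K·y = [-10025848166557/6792598308222, -13980155355469/6792598308222, 12281167531243/27170393232888]
step 2: P' = (I − K·H)·P̄ = [3490894015741/1132099718037 6892988534278/1132099718037 -2956015245905/2264199436074; 6892988534278/1132099718037 15137440418533/1132099718037 -6130115840477/2264199436074; -2956015245905/2264199436074 -6130115840477/2264199436074 7150990781117/9056797744296]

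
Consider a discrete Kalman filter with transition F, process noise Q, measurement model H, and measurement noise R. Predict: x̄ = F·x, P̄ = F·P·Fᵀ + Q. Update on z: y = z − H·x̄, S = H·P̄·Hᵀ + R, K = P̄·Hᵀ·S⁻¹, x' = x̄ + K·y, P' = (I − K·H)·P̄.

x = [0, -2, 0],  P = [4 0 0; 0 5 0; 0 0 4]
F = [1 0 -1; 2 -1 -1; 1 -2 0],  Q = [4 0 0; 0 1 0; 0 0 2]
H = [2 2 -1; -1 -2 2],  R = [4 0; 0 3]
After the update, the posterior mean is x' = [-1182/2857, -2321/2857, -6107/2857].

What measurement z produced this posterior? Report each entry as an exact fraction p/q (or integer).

x̄ = F·x = [0, 2, 4]
P̄ = F·P·Fᵀ + Q = [12 12 4; 12 26 18; 4 18 26]
S = H·P̄·Hᵀ + R = [190 -124; -124 111]
K = P̄·Hᵀ·S⁻¹ = [706/2857 68/2857; 1483/2857 936/2857; 1743/2857 2256/2857]
x' − x̄ = [-1182/2857, -8035/2857, -17535/2857] = K·y
y = (KᵀK)⁻¹·Kᵀ·(x' − x̄) = [-1, -7]
z = y + H·x̄ = [-1, -7] + [0, 4] = [-1, -3]

z = [-1, -3]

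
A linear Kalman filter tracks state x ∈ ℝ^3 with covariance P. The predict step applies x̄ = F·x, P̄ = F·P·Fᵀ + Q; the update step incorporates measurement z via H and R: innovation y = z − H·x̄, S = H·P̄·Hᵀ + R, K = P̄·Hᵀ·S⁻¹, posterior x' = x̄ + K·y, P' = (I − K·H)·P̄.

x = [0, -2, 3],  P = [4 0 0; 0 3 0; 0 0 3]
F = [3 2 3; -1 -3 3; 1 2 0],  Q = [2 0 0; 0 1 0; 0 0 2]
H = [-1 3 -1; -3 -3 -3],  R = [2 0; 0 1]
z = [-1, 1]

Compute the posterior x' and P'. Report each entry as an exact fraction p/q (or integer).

x̄ = F·x = [5, 15, -4]
P̄ = F·P·Fᵀ + Q = [77 -3 24; -3 59 -22; 24 -22 18]
y = z − H·x̄ = [-45, 49]
S = H·P̄·Hᵀ + R = [826 48; 48 1369]
K = P̄·Hᵀ·S⁻¹ = [-68239/564245 -118782/564245; 140717/564245 -46974/564245; -72486/564245 -22188/564245]
x' = x̄ + K·y = [71662/564245, -170316/564245, -82322/564245]
P' = (I − K·H)·P̄ = [1018667/564245 -24221/564245 -954852/564245; -24221/564245 74273/564245 -34394/564245; -954852/564245 -34394/564245 996642/564245]

x' = [71662/564245, -170316/564245, -82322/564245]
P' = [1018667/564245 -24221/564245 -954852/564245; -24221/564245 74273/564245 -34394/564245; -954852/564245 -34394/564245 996642/564245]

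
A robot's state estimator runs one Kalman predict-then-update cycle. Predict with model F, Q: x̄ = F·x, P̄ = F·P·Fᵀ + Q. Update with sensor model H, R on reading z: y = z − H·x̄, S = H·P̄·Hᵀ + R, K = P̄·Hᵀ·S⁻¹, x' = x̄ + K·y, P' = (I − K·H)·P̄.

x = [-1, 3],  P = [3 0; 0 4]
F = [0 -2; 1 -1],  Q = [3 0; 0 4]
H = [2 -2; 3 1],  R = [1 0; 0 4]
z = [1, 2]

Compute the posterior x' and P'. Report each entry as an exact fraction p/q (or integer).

x̄ = F·x = [-6, -4]
P̄ = F·P·Fᵀ + Q = [19 8; 8 11]
y = z − H·x̄ = [5, 24]
S = H·P̄·Hᵀ + R = [57 60; 60 234]
K = P̄·Hᵀ·S⁻¹ = [208/1623 265/1082; -584/1623 785/3246]
x' = x̄ + K·y = [842/1623, 8/1623]
P' = (I − K·H)·P̄ = [847/3246 213/1082; 213/1082 1223/3246]

x' = [842/1623, 8/1623]
P' = [847/3246 213/1082; 213/1082 1223/3246]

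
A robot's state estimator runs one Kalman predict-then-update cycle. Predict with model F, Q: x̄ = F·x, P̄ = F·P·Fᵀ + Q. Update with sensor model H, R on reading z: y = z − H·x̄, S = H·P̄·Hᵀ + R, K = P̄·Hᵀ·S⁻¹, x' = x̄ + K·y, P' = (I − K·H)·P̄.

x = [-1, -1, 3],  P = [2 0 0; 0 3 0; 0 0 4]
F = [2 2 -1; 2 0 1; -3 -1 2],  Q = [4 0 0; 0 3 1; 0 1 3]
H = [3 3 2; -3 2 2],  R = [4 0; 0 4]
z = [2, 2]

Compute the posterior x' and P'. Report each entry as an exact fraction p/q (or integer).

x̄ = F·x = [-7, 1, 10]
P̄ = F·P·Fᵀ + Q = [28 4 -26; 4 15 -3; -26 -3 40]
y = z − H·x̄ = [0, -41]
S = H·P̄·Hᵀ + R = [275 -44; -44 716]
K = P̄·Hᵀ·S⁻¹ = [28/211 -36/211; 441/2321 6/211; 419/48741 943/4431]
x' = x̄ + K·y = [-1/211, -35/211, 5647/4431]
P' = (I − K·H)·P̄ = [68/211 -152/211 182/211; -152/211 11532/2321 -13908/2321; 182/211 -13908/2321 375877/48741]

x' = [-1/211, -35/211, 5647/4431]
P' = [68/211 -152/211 182/211; -152/211 11532/2321 -13908/2321; 182/211 -13908/2321 375877/48741]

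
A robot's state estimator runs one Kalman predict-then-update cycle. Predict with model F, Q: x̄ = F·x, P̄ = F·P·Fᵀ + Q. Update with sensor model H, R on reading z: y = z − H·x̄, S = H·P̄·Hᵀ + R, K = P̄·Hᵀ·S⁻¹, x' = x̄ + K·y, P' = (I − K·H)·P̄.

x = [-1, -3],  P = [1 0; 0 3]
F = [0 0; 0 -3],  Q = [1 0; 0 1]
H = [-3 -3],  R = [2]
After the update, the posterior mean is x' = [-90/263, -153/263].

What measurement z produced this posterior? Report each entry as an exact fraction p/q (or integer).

x̄ = F·x = [0, 9]
P̄ = F·P·Fᵀ + Q = [1 0; 0 28]
S = H·P̄·Hᵀ + R = [263]
K = P̄·Hᵀ·S⁻¹ = [-3/263; -84/263]
x' − x̄ = [-90/263, -2520/263] = K·y
y = (KᵀK)⁻¹·Kᵀ·(x' − x̄) = [30]
z = y + H·x̄ = [30] + [-27] = [3]

z = [3]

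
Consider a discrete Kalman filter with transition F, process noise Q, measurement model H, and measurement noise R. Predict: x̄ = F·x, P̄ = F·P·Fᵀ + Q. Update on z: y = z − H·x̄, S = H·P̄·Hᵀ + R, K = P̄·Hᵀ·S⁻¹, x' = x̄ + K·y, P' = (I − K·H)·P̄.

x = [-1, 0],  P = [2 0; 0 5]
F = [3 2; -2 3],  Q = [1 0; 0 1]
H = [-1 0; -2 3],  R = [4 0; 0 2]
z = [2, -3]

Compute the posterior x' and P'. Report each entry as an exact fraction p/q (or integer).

x̄ = F·x = [-3, 2]
P̄ = F·P·Fᵀ + Q = [39 18; 18 54]
y = z − H·x̄ = [-1, -15]
S = H·P̄·Hᵀ + R = [43 24; 24 428]
K = P̄·Hᵀ·S⁻¹ = [-4029/4457 -24/4457; -2682/4457 2925/8914]
x' = x̄ + K·y = [-8982/4457, -20683/8914]
P' = (I − K·H)·P̄ = [16116/4457 10728/4457; 10728/4457 8127/4457]

x' = [-8982/4457, -20683/8914]
P' = [16116/4457 10728/4457; 10728/4457 8127/4457]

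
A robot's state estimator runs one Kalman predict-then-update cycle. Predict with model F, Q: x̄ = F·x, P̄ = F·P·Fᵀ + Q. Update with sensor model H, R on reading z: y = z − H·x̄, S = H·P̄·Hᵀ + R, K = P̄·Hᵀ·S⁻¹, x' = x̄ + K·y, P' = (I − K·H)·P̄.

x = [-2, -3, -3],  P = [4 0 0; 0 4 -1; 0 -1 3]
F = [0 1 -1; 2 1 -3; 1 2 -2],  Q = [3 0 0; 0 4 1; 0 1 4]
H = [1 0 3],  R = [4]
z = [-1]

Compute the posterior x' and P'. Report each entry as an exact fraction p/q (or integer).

x̄ = F·x = [0, 2, -2]
P̄ = F·P·Fᵀ + Q = [12 17 18; 17 57 43; 18 43 44]
y = z − H·x̄ = [5]
S = H·P̄·Hᵀ + R = [520]
K = P̄·Hᵀ·S⁻¹ = [33/260; 73/260; 15/52]
x' = x̄ + K·y = [33/52, 177/52, -29/52]
P' = (I − K·H)·P̄ = [471/130 -199/130 -27/26; -199/130 2081/130 23/26; -27/26 23/26 19/26]

x' = [33/52, 177/52, -29/52]
P' = [471/130 -199/130 -27/26; -199/130 2081/130 23/26; -27/26 23/26 19/26]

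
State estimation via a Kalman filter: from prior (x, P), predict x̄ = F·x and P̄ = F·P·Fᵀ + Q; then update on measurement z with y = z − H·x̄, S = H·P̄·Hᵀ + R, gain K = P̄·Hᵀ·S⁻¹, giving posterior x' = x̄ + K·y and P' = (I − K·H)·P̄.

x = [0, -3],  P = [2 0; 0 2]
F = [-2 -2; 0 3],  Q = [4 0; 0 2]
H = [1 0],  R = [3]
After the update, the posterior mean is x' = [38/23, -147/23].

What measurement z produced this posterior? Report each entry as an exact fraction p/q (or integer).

z = [1]

x̄ = F·x = [6, -9]
P̄ = F·P·Fᵀ + Q = [20 -12; -12 20]
S = H·P̄·Hᵀ + R = [23]
K = P̄·Hᵀ·S⁻¹ = [20/23; -12/23]
x' − x̄ = [-100/23, 60/23] = K·y
y = (KᵀK)⁻¹·Kᵀ·(x' − x̄) = [-5]
z = y + H·x̄ = [-5] + [6] = [1]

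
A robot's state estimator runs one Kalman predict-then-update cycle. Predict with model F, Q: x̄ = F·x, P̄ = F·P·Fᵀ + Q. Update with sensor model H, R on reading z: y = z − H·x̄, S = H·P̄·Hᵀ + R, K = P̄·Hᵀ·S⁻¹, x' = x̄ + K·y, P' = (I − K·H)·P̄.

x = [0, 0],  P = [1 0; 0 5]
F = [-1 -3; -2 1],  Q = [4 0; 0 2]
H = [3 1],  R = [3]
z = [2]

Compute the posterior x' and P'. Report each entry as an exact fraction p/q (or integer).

x̄ = F·x = [0, 0]
P̄ = F·P·Fᵀ + Q = [50 -13; -13 11]
y = z − H·x̄ = [2]
S = H·P̄·Hᵀ + R = [386]
K = P̄·Hᵀ·S⁻¹ = [137/386; -14/193]
x' = x̄ + K·y = [137/193, -28/193]
P' = (I − K·H)·P̄ = [531/386 -591/193; -591/193 1731/193]

x' = [137/193, -28/193]
P' = [531/386 -591/193; -591/193 1731/193]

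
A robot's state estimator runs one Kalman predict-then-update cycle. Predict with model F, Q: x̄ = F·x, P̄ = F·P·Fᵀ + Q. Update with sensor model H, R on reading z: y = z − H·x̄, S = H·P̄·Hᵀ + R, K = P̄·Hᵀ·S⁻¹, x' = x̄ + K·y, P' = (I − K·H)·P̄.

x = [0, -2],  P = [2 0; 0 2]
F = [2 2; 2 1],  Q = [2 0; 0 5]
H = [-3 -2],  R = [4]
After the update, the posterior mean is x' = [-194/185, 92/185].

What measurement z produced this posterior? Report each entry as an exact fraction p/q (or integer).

x̄ = F·x = [-4, -2]
P̄ = F·P·Fᵀ + Q = [18 12; 12 15]
S = H·P̄·Hᵀ + R = [370]
K = P̄·Hᵀ·S⁻¹ = [-39/185; -33/185]
x' − x̄ = [546/185, 462/185] = K·y
y = (KᵀK)⁻¹·Kᵀ·(x' − x̄) = [-14]
z = y + H·x̄ = [-14] + [16] = [2]

z = [2]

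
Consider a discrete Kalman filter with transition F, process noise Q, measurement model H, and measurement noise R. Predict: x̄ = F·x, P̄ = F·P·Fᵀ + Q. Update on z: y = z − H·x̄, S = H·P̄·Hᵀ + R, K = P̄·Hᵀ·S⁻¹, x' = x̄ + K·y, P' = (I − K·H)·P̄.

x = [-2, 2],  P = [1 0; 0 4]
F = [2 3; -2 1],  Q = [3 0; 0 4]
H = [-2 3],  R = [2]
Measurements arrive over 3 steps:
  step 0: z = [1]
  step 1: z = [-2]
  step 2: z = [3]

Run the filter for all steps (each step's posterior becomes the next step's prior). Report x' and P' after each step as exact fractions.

step 0: x' = [19/3, 428/93], P' = [67/3 44/3; 44/3 916/93]
step 1: x' = [267010/151217, 6806/13747], P' = [811825/151217 46188/13747; 46188/13747 31836/13747]
step 2: x' = [-120225841/61189597, -20077080/61189597], P' = [317003677/61189597 198473780/61189597; 198473780/61189597 137305268/61189597]

step 0: x̄ = F·x = [2, 6]
step 0: P̄ = F·P·Fᵀ + Q = [43 8; 8 12]
step 0: y = z − H·x̄ = [-13]
step 0: S = H·P̄·Hᵀ + R = [186]
step 0: K = P̄·Hᵀ·S⁻¹ = [-1/3; 10/93]
step 0: x' = x̄ + K·y = [19/3, 428/93]
step 0: P' = (I − K·H)·P̄ = [67/3 44/3; 44/3 916/93]
step 1: x̄ = F·x = [2462/93, -250/31]
step 1: P̄ = F·P·Fᵀ + Q = [33199/93 -3672/31; -3672/31 1380/31]
step 1: y = z − H·x̄ = [6988/93]
step 1: S = H·P̄·Hᵀ + R = [302434/93]
step 1: K = P̄·Hᵀ·S⁻¹ = [-49723/151217; 1566/13747]
step 1: x' = x̄ + K·y = [267010/151217, 6806/13747]
step 1: P' = (I − K·H)·P̄ = [811825/151217 46188/13747; 46188/13747 31836/13747]
step 2: x̄ = F·x = [758618/151217, -459154/151217]
step 2: P̄ = F·P·Fᵀ + Q = [12949531/151217 -4228984/151217; -4228984/151217 2170092/151217]
step 2: y = z − H·x̄ = [3348349/151217]
step 2: S = H·P̄·Hᵀ + R = [122379194/151217]
step 2: K = P̄·Hᵀ·S⁻¹ = [-19293007/61189597; 7484122/61189597]
step 2: x' = x̄ + K·y = [-120225841/61189597, -20077080/61189597]
step 2: P' = (I − K·H)·P̄ = [317003677/61189597 198473780/61189597; 198473780/61189597 137305268/61189597]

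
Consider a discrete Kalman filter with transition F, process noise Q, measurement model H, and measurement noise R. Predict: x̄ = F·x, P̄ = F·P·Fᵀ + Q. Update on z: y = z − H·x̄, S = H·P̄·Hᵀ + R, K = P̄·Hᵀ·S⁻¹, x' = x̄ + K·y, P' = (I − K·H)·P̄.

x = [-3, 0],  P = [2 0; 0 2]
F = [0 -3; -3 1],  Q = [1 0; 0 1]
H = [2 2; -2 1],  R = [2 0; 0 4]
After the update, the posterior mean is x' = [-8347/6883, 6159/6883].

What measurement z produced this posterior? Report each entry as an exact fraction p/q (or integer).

x̄ = F·x = [0, 9]
P̄ = F·P·Fᵀ + Q = [19 -6; -6 21]
S = H·P̄·Hᵀ + R = [114 -22; -22 125]
K = P̄·Hᵀ·S⁻¹ = [1141/6883 -2222/6883; 2238/6883 2211/6883]
x' − x̄ = [-8347/6883, -55788/6883] = K·y
y = (KᵀK)⁻¹·Kᵀ·(x' − x̄) = [-19, -6]
z = y + H·x̄ = [-19, -6] + [18, 9] = [-1, 3]

z = [-1, 3]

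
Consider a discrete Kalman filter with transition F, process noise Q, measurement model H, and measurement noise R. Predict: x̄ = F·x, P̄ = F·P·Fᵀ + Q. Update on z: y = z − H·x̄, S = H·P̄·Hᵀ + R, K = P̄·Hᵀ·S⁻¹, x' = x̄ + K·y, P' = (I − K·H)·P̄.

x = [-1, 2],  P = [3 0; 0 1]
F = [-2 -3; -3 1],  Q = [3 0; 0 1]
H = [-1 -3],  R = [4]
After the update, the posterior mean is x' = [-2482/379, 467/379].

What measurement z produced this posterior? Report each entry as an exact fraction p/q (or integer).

z = [3]

x̄ = F·x = [-4, 5]
P̄ = F·P·Fᵀ + Q = [24 15; 15 29]
S = H·P̄·Hᵀ + R = [379]
K = P̄·Hᵀ·S⁻¹ = [-69/379; -102/379]
x' − x̄ = [-966/379, -1428/379] = K·y
y = (KᵀK)⁻¹·Kᵀ·(x' − x̄) = [14]
z = y + H·x̄ = [14] + [-11] = [3]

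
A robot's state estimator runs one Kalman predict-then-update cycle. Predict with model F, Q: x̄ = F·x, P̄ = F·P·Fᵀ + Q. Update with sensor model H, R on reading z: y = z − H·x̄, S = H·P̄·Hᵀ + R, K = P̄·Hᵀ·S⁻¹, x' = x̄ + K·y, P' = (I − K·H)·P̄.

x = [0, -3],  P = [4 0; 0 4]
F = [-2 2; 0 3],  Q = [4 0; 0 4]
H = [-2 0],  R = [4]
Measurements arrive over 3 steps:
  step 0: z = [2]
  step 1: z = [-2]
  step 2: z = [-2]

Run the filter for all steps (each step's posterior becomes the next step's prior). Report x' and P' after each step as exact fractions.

step 0: x' = [-42/37, -213/37], P' = [36/37 24/37; 24/37 904/37]
step 1: x' = [3374/3753, -3577/1251], P' = [3716/3753 1760/1251; 1760/1251 9644/417]
step 2: x' = [306610/338573, 1261203/338573], P' = [334820/338573 489096/338573; 489096/338573 8086544/338573]

step 0: x̄ = F·x = [-6, -9]
step 0: P̄ = F·P·Fᵀ + Q = [36 24; 24 40]
step 0: y = z − H·x̄ = [-10]
step 0: S = H·P̄·Hᵀ + R = [148]
step 0: K = P̄·Hᵀ·S⁻¹ = [-18/37; -12/37]
step 0: x' = x̄ + K·y = [-42/37, -213/37]
step 0: P' = (I − K·H)·P̄ = [36/37 24/37; 24/37 904/37]
step 1: x̄ = F·x = [-342/37, -639/37]
step 1: P̄ = F·P·Fᵀ + Q = [3716/37 5280/37; 5280/37 8284/37]
step 1: y = z − H·x̄ = [-758/37]
step 1: S = H·P̄·Hᵀ + R = [15012/37]
step 1: K = P̄·Hᵀ·S⁻¹ = [-1858/3753; -880/1251]
step 1: x' = x̄ + K·y = [3374/3753, -3577/1251]
step 1: P' = (I − K·H)·P̄ = [3716/3753 1760/1251; 1760/1251 9644/417]
step 2: x̄ = F·x = [-28210/3753, -3577/417]
step 2: P̄ = F·P·Fᵀ + Q = [334820/3753 54344/417; 54344/417 29488/139]
step 2: y = z − H·x̄ = [-63926/3753]
step 2: S = H·P̄·Hᵀ + R = [1354292/3753]
step 2: K = P̄·Hᵀ·S⁻¹ = [-167410/338573; -244548/338573]
step 2: x' = x̄ + K·y = [306610/338573, 1261203/338573]
step 2: P' = (I − K·H)·P̄ = [334820/338573 489096/338573; 489096/338573 8086544/338573]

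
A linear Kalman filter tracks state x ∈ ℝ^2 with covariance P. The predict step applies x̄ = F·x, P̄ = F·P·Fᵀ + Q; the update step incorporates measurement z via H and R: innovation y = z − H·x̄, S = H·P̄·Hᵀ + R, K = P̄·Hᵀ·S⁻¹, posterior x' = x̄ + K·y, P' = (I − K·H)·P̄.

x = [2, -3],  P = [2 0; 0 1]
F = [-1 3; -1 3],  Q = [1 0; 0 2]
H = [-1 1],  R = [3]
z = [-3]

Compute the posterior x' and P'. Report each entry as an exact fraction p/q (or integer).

x' = [-21/2, -12]
P' = [71/6 34/3; 34/3 37/3]

x̄ = F·x = [-11, -11]
P̄ = F·P·Fᵀ + Q = [12 11; 11 13]
y = z − H·x̄ = [-3]
S = H·P̄·Hᵀ + R = [6]
K = P̄·Hᵀ·S⁻¹ = [-1/6; 1/3]
x' = x̄ + K·y = [-21/2, -12]
P' = (I − K·H)·P̄ = [71/6 34/3; 34/3 37/3]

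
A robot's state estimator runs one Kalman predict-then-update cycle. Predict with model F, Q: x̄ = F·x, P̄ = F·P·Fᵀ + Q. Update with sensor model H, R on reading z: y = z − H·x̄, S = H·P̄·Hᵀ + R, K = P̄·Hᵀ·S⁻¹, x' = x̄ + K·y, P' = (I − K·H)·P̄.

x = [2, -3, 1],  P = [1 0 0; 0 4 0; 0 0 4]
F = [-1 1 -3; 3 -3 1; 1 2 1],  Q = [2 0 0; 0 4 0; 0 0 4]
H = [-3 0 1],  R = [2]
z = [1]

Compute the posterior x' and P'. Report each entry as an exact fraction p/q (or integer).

x̄ = F·x = [-8, 16, -3]
P̄ = F·P·Fᵀ + Q = [43 -27 -5; -27 53 -17; -5 -17 25]
y = z − H·x̄ = [-20]
S = H·P̄·Hᵀ + R = [444]
K = P̄·Hᵀ·S⁻¹ = [-67/222; 16/111; 10/111]
x' = x̄ + K·y = [-218/111, 1456/111, -533/111]
P' = (I − K·H)·P̄ = [284/111 -853/111 785/111; -853/111 4859/111 -2527/111; 785/111 -2527/111 2375/111]

x' = [-218/111, 1456/111, -533/111]
P' = [284/111 -853/111 785/111; -853/111 4859/111 -2527/111; 785/111 -2527/111 2375/111]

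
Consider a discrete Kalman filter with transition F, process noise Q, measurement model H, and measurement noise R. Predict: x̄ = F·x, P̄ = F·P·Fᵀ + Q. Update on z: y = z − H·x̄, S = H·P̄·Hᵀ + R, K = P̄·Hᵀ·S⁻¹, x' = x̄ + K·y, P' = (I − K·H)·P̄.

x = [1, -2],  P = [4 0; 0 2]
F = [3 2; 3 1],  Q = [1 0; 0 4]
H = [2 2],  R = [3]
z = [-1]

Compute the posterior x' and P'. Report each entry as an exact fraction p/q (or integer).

x̄ = F·x = [-1, 1]
P̄ = F·P·Fᵀ + Q = [45 40; 40 42]
y = z − H·x̄ = [-1]
S = H·P̄·Hᵀ + R = [671]
K = P̄·Hᵀ·S⁻¹ = [170/671; 164/671]
x' = x̄ + K·y = [-841/671, 507/671]
P' = (I − K·H)·P̄ = [1295/671 -1040/671; -1040/671 1286/671]

x' = [-841/671, 507/671]
P' = [1295/671 -1040/671; -1040/671 1286/671]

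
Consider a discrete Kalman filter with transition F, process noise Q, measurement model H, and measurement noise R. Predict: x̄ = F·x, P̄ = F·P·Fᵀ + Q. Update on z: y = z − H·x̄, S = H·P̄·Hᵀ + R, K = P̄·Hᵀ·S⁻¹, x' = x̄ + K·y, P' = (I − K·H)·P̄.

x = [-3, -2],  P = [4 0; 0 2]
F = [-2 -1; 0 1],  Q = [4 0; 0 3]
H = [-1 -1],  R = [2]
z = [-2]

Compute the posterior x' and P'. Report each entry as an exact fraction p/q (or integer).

x' = [24/5, -62/25]
P' = [6 -22/5; -22/5 116/25]

x̄ = F·x = [8, -2]
P̄ = F·P·Fᵀ + Q = [22 -2; -2 5]
y = z − H·x̄ = [4]
S = H·P̄·Hᵀ + R = [25]
K = P̄·Hᵀ·S⁻¹ = [-4/5; -3/25]
x' = x̄ + K·y = [24/5, -62/25]
P' = (I − K·H)·P̄ = [6 -22/5; -22/5 116/25]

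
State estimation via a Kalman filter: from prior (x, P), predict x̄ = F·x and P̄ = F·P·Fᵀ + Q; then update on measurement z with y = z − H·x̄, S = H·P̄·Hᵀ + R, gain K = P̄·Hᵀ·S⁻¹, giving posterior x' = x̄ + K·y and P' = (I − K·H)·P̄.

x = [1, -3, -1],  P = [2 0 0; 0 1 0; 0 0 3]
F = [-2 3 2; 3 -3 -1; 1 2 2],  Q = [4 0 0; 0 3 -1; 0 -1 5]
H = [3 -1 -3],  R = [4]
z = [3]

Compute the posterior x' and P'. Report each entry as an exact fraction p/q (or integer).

x' = [-2461/409, 2155/409, -3543/409]
P' = [6441/409 -3231/409 7406/409; -3231/409 4848/409 -4723/409; 7406/409 -4723/409 9007/409]

x̄ = F·x = [-13, 13, -7]
P̄ = F·P·Fᵀ + Q = [33 -27 14; -27 33 -7; 14 -7 23]
y = z − H·x̄ = [34]
S = H·P̄·Hᵀ + R = [409]
K = P̄·Hᵀ·S⁻¹ = [84/409; -93/409; -20/409]
x' = x̄ + K·y = [-2461/409, 2155/409, -3543/409]
P' = (I − K·H)·P̄ = [6441/409 -3231/409 7406/409; -3231/409 4848/409 -4723/409; 7406/409 -4723/409 9007/409]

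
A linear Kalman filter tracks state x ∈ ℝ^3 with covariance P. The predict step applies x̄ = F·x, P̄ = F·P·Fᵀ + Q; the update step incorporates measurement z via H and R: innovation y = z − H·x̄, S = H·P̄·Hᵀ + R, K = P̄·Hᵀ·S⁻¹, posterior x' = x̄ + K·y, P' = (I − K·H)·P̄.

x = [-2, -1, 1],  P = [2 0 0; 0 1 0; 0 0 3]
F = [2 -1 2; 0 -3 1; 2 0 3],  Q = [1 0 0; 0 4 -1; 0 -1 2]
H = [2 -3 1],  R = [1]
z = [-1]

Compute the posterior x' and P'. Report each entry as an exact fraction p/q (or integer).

x̄ = F·x = [-1, 4, -1]
P̄ = F·P·Fᵀ + Q = [22 9 26; 9 16 8; 26 8 37]
y = z − H·x̄ = [14]
S = H·P̄·Hᵀ + R = [218]
K = P̄·Hᵀ·S⁻¹ = [43/218; -11/109; 65/218]
x' = x̄ + K·y = [192/109, 282/109, 346/109]
P' = (I − K·H)·P̄ = [2947/218 1454/109 2873/218; 1454/109 1502/109 1587/109; 2873/218 1587/109 3841/218]

x' = [192/109, 282/109, 346/109]
P' = [2947/218 1454/109 2873/218; 1454/109 1502/109 1587/109; 2873/218 1587/109 3841/218]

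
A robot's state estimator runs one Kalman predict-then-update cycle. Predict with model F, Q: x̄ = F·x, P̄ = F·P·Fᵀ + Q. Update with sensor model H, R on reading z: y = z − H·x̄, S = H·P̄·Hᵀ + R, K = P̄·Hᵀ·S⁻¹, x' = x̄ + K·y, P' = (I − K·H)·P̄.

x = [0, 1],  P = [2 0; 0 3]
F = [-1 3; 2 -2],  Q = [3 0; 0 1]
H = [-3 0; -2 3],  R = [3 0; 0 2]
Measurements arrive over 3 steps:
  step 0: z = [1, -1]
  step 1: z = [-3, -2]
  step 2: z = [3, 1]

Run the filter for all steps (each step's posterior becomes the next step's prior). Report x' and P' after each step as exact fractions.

step 0: x' = [-1437/5851, -2753/5851], P' = [1756/5851 1084/5851; 1084/5851 1922/5851]
step 1: x' = [1727761/1960668, -22445/326778], P' = [548357/1960668 52115/326778; 52115/326778 15727/54463]
step 2: x' = [-41872614/56861059, 3514675/56861059], P' = [174596383/625471649 99546778/625471649; 99546778/625471649 180386578/625471649]

step 0: x̄ = F·x = [3, -2]
step 0: P̄ = F·P·Fᵀ + Q = [32 -22; -22 21]
step 0: y = z − H·x̄ = [10, 11]
step 0: S = H·P̄·Hᵀ + R = [291 390; 390 583]
step 0: K = P̄·Hᵀ·S⁻¹ = [-1756/5851 -130/5851; -1084/5851 1799/5851]
step 0: x' = x̄ + K·y = [-1437/5851, -2753/5851]
step 0: P' = (I − K·H)·P̄ = [1756/5851 1084/5851; 1084/5851 1922/5851]
step 1: x̄ = F·x = [-6822/5851, 2632/5851]
step 1: P̄ = F·P·Fᵀ + Q = [30103/5851 -6372/5851; -6372/5851 11891/5851]
step 1: y = z − H·x̄ = [-38019/5851, -33242/5851]
step 1: S = H·P̄·Hᵀ + R = [288480/5851 237966/5851; 237966/5851 315597/5851]
step 1: K = P̄·Hᵀ·S⁻¹ = [-548357/1960668 -39661/980334; -52115/326778 44714/163389]
step 1: x' = x̄ + K·y = [1727761/1960668, -22445/326778]
step 1: P' = (I − K·H)·P̄ = [548357/1960668 52115/326778; 52115/326778 15727/54463]
step 2: x̄ = F·x = [-2131771/1960668, 3659/1926]
step 2: P̄ = F·P·Fᵀ + Q = [9649769/1960668 -1957/1926; -1957/1926 1924/963]
step 2: y = z − H·x̄ = [-171103/653556, -3369365/490167]
step 2: S = H·P̄·Hᵀ + R = [10303325/217852 6319054/163389; 6319054/163389 25420625/490167]
step 2: K = P̄·Hᵀ·S⁻¹ = [-174596383/625471649 -25276216/625471649; -99546778/625471649 171033089/625471649]
step 2: x' = x̄ + K·y = [-41872614/56861059, 3514675/56861059]
step 2: P' = (I − K·H)·P̄ = [174596383/625471649 99546778/625471649; 99546778/625471649 180386578/625471649]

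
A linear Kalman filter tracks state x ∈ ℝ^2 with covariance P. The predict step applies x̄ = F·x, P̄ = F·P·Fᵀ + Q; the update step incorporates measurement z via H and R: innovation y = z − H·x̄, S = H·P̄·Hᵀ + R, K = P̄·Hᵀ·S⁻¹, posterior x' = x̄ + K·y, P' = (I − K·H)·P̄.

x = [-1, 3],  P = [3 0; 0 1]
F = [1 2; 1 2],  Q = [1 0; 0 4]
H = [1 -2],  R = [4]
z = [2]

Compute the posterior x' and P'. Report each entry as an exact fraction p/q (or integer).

x' = [7/2, 5/4]
P' = [47/7 53/14; 53/14 83/28]

x̄ = F·x = [5, 5]
P̄ = F·P·Fᵀ + Q = [8 7; 7 11]
y = z − H·x̄ = [7]
S = H·P̄·Hᵀ + R = [28]
K = P̄·Hᵀ·S⁻¹ = [-3/14; -15/28]
x' = x̄ + K·y = [7/2, 5/4]
P' = (I − K·H)·P̄ = [47/7 53/14; 53/14 83/28]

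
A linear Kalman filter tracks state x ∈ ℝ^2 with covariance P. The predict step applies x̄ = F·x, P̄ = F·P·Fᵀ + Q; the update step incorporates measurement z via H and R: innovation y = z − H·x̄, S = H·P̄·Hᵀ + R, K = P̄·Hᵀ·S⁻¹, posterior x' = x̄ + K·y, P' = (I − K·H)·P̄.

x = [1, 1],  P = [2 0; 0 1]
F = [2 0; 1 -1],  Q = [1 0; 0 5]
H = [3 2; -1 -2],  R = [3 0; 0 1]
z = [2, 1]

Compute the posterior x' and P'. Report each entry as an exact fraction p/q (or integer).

x' = [1721/1231, -1412/1231]
P' = [923/1231 -660/1231; -660/1231 696/1231]

x̄ = F·x = [2, 0]
P̄ = F·P·Fᵀ + Q = [9 4; 4 8]
y = z − H·x̄ = [-4, 3]
S = H·P̄·Hᵀ + R = [164 -91; -91 58]
K = P̄·Hᵀ·S⁻¹ = [483/1231 397/1231; -196/1231 -732/1231]
x' = x̄ + K·y = [1721/1231, -1412/1231]
P' = (I − K·H)·P̄ = [923/1231 -660/1231; -660/1231 696/1231]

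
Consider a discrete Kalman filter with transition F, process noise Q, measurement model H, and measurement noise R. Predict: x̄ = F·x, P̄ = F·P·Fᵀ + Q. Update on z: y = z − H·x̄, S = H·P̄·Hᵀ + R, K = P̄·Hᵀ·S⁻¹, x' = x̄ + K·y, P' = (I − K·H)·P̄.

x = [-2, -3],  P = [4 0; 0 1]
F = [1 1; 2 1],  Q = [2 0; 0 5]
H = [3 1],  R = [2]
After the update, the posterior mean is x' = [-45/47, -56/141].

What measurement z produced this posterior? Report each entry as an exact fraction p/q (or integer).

x̄ = F·x = [-5, -7]
P̄ = F·P·Fᵀ + Q = [7 9; 9 22]
S = H·P̄·Hᵀ + R = [141]
K = P̄·Hᵀ·S⁻¹ = [10/47; 49/141]
x' − x̄ = [190/47, 931/141] = K·y
y = (KᵀK)⁻¹·Kᵀ·(x' − x̄) = [19]
z = y + H·x̄ = [19] + [-22] = [-3]

z = [-3]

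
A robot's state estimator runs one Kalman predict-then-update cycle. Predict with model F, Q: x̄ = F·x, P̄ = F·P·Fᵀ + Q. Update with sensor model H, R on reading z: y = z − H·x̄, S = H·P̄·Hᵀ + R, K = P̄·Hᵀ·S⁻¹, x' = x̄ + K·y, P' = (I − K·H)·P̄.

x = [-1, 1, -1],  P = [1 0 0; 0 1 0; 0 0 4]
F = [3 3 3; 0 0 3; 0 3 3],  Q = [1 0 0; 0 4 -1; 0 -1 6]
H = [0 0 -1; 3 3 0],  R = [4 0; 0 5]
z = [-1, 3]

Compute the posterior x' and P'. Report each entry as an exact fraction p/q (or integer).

x̄ = F·x = [-3, -3, 0]
P̄ = F·P·Fᵀ + Q = [55 36 45; 36 40 35; 45 35 51]
y = z − H·x̄ = [-1, 21]
S = H·P̄·Hᵀ + R = [55 -240; -240 1508]
K = P̄·Hᵀ·S⁻¹ = [-117/1267 843/5068; 97/1267 207/1267; -4827/6335 48/1267]
x' = x̄ + K·y = [2967/5068, 449/1267, 9867/6335]
P' = (I − K·H)·P̄ = [27541/5068 -6534/1267 468/1267; -6534/1267 6879/1267 -388/1267; 468/1267 -388/1267 19308/6335]

x' = [2967/5068, 449/1267, 9867/6335]
P' = [27541/5068 -6534/1267 468/1267; -6534/1267 6879/1267 -388/1267; 468/1267 -388/1267 19308/6335]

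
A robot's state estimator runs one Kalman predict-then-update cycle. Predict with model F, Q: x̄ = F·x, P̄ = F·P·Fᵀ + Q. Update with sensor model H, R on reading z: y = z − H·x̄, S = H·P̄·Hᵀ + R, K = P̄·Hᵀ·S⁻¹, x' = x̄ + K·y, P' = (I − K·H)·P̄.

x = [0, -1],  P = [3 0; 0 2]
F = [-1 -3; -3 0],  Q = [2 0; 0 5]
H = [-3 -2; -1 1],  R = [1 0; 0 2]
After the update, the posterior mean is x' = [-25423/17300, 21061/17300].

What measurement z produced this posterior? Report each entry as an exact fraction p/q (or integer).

x̄ = F·x = [3, 0]
P̄ = F·P·Fᵀ + Q = [23 9; 9 32]
S = H·P̄·Hᵀ + R = [444 -4; -4 39]
K = P̄·Hᵀ·S⁻¹ = [-3449/17300 -1641/4325; -3457/17300 2462/4325]
x' − x̄ = [-77323/17300, 21061/17300] = K·y
y = (KᵀK)⁻¹·Kᵀ·(x' − x̄) = [11, 6]
z = y + H·x̄ = [11, 6] + [-9, -3] = [2, 3]

z = [2, 3]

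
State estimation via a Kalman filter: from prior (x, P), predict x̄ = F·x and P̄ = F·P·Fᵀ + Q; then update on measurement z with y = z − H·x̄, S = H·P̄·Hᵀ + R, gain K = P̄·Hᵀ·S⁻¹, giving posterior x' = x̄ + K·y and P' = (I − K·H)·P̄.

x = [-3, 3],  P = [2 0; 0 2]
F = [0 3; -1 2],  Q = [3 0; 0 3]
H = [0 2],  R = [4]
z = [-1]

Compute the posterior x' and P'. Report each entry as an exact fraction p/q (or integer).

x' = [6/7, 5/28]
P' = [75/7 6/7; 6/7 13/14]

x̄ = F·x = [9, 9]
P̄ = F·P·Fᵀ + Q = [21 12; 12 13]
y = z − H·x̄ = [-19]
S = H·P̄·Hᵀ + R = [56]
K = P̄·Hᵀ·S⁻¹ = [3/7; 13/28]
x' = x̄ + K·y = [6/7, 5/28]
P' = (I − K·H)·P̄ = [75/7 6/7; 6/7 13/14]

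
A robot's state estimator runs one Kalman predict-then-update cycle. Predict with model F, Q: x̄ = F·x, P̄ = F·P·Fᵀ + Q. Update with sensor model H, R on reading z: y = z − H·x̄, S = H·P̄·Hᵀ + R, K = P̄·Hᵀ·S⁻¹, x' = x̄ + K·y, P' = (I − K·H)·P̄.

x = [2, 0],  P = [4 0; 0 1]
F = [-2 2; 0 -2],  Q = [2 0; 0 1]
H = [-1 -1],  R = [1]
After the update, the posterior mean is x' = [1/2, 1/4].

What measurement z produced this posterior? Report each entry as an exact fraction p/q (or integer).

z = [-1]

x̄ = F·x = [-4, 0]
P̄ = F·P·Fᵀ + Q = [22 -4; -4 5]
S = H·P̄·Hᵀ + R = [20]
K = P̄·Hᵀ·S⁻¹ = [-9/10; -1/20]
x' − x̄ = [9/2, 1/4] = K·y
y = (KᵀK)⁻¹·Kᵀ·(x' − x̄) = [-5]
z = y + H·x̄ = [-5] + [4] = [-1]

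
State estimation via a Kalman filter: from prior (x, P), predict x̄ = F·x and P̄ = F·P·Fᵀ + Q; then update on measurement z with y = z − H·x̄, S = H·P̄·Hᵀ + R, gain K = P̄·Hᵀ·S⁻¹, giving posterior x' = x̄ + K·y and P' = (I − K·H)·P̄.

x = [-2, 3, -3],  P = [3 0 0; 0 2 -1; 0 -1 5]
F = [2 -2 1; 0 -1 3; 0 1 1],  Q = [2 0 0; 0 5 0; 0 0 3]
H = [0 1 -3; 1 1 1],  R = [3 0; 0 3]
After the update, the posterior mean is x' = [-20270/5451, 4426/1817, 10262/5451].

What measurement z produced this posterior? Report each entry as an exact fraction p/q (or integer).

z = [-3, 1]

x̄ = F·x = [-13, -12, 0]
P̄ = F·P·Fᵀ + Q = [31 26 2; 26 58 11; 2 11 8]
S = H·P̄·Hᵀ + R = [67 32; 32 178]
K = P̄·Hᵀ·S⁻¹ = [836/5451 3313/10902; 235/1817 1855/3634; -1493/5451 1823/10902]
x' − x̄ = [50593/5451, 26230/1817, 10262/5451] = K·y
y = (KᵀK)⁻¹·Kᵀ·(x' − x̄) = [9, 26]
z = y + H·x̄ = [9, 26] + [-12, -25] = [-3, 1]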